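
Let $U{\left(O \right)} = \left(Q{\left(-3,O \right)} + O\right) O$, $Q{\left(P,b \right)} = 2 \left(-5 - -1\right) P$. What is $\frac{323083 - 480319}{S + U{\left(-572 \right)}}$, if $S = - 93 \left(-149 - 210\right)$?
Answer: $- \frac{157236}{346843} \approx -0.45333$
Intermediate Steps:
$Q{\left(P,b \right)} = - 8 P$ ($Q{\left(P,b \right)} = 2 \left(-5 + 1\right) P = 2 \left(-4\right) P = - 8 P$)
$S = 33387$ ($S = \left(-93\right) \left(-359\right) = 33387$)
$U{\left(O \right)} = O \left(24 + O\right)$ ($U{\left(O \right)} = \left(\left(-8\right) \left(-3\right) + O\right) O = \left(24 + O\right) O = O \left(24 + O\right)$)
$\frac{323083 - 480319}{S + U{\left(-572 \right)}} = \frac{323083 - 480319}{33387 - 572 \left(24 - 572\right)} = - \frac{157236}{33387 - -313456} = - \frac{157236}{33387 + 313456} = - \frac{157236}{346843}$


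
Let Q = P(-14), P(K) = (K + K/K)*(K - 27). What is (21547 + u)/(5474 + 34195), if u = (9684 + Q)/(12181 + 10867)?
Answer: 496625473/914291112 ≈ 0.54318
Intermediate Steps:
P(K) = (1 + K)*(-27 + K) (P(K) = (K + 1)*(-27 + K) = (1 + K)*(-27 + K))
Q = 533 (Q = -27 + (-14)**2 - 26*(-14) = -27 + 196 + 364 = 533)
u = 10217/23048 (u = (9684 + 533)/(12181 + 10867) = 10217/23048 ≈ 0.44329)
(21547 + u)/(5474 + 34195) = (21547 + 10217/23048)/(5474 + 34195) = (496625473/23048)/39669 = (496625473/23048)*(1/39669) = 496625473/914291112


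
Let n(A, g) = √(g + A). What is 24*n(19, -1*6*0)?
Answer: 24*√19 ≈ 104.61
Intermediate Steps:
n(A, g) = √(A + g)
24*n(19, -1*6*0) = 24*√(19 - 1*6*0) = 24*√(19 - 6*0) = 24*√(19 + 0) = 24*√19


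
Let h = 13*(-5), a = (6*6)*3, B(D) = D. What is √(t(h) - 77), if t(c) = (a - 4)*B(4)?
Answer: √339 ≈ 18.412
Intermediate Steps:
a = 108 (a = 36*3 = 108)
h = -65
t(c) = 416 (t(c) = (108 - 4)*4 = 104*4 = 416)
√(t(h) - 77) = √(416 - 77) = √339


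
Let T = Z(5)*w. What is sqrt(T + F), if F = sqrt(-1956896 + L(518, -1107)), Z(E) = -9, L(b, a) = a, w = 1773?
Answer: sqrt(-15957 + I*sqrt(1958003)) ≈ 5.5333 + 126.44*I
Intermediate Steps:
T = -15957 (T = -9*1773 = -15957)
F = I*sqrt(1958003) (F = sqrt(-1956896 - 1107) = sqrt(-1958003) = I*sqrt(1958003) ≈ 1399.3*I)
sqrt(T + F) = sqrt(-15957 + I*sqrt(1958003))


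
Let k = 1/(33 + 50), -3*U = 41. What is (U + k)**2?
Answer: 11560000/62001 ≈ 186.45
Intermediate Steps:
U = -41/3 (U = -1/3*41 = -41/3 ≈ -13.667)
k = 1/83 ≈ 0.012048
(U + k)**2 = (-41/3 + 1/83)**2 = (-3400/249)**2 = 11560000/62001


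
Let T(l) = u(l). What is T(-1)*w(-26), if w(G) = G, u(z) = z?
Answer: 26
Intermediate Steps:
T(l) = l
T(-1)*w(-26) = -1*(-26) = 26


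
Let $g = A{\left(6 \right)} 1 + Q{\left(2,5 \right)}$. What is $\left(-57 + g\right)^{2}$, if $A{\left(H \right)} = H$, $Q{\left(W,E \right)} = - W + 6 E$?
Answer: $529$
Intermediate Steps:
$g = 34$ ($g = 6 \cdot 1 + \left(\left(-1\right) 2 + 6 \cdot 5\right) = 6 + \left(-2 + 30\right) = 6 + 28 = 34$)
$\left(-57 + g\right)^{2} = \left(-57 + 34\right)^{2} = \left(-23\right)^{2} = 529$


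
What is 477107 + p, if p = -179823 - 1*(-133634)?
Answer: 430918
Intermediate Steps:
p = -46189 (p = -179823 + 133634 = -46189)
477107 + p = 477107 - 46189 = 430918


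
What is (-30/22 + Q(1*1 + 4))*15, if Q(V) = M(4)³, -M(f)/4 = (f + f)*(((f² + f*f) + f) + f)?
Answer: -346030080225/11 ≈ -3.1457e+10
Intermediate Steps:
M(f) = -8*f*(2*f + 2*f²) (M(f) = -4*(f + f)*(((f² + f*f) + f) + f) = -4*2*f*(((f² + f²) + f) + f) = -4*2*f*((2*f² + f) + f) = -4*2*f*((f + 2*f²) + f) = -4*2*f*(2*f + 2*f²) = -8*f*(2*f + 2*f²))
Q(V) = -2097152000 (Q(V) = (16*4²*(-1 - 1*4))³ = (16*16*(-1 - 4))³ = (16*16*(-5))³ = (-1280)³ = -2097152000)
(-30/22 + Q(1*1 + 4))*15 = (-30/22 - 2097152000)*15 = (-30*1/22 - 2097152000)*15 = (-15/11 - 2097152000)*15 = -23068672015/11*15 = -346030080225/11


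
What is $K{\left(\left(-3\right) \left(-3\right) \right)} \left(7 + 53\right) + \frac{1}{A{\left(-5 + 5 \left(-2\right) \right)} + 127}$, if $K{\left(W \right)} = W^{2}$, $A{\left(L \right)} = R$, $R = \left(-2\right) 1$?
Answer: $\frac{607501}{125} \approx 4860.0$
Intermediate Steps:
$R = -2$
$A{\left(L \right)} = -2$
$K{\left(\left(-3\right) \left(-3\right) \right)} \left(7 + 53\right) + \frac{1}{A{\left(-5 + 5 \left(-2\right) \right)} + 127} = \left(\left(-3\right) \left(-3\right)\right)^{2} \left(7 + 53\right) + \frac{1}{-2 + 127} = 9^{2} \cdot 60 + \frac{1}{125} = 81 \cdot 60 + \frac{1}{125} = 4860 + \frac{1}{125} = \frac{607501}{125}$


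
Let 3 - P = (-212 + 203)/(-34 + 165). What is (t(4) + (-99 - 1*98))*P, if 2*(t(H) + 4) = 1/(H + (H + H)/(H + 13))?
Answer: -6137535/9956 ≈ -616.47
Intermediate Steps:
P = 402/131 (P = 3 - (-212 + 203)/(-34 + 165) = 3 - (-9)/131 = 3 - 1*(-9/131) = 3 + 9/131 = 402/131 ≈ 3.0687)
t(H) = -4 + 1/(2*(H + 2*H/(13 + H))) (t(H) = -4 + 1/(2*(H + (H + H)/(H + 13))) = -4 + 1/(2*(H + (2*H)/(13 + H))) = -4 + 1/(2*(H + 2*H/(13 + H))))
(t(4) + (-99 - 1*98))*P = ((½)*(13 - 119*4 - 8*4²)/(4*(15 + 4)) + (-99 - 1*98))*(402/131) = ((½)*(¼)*(13 - 476 - 8*16)/19 + (-99 - 98))*(402/131) = ((½)*(¼)*(1/19)*(13 - 476 - 128) - 197)*(402/131) = ((½)*(¼)*(1/19)*(-591) - 197)*(402/131) = (-591/152 - 197)*(402/131) = -30535/152*402/131 = -6137535/9956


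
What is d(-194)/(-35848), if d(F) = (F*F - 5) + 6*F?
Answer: -36467/35848 ≈ -1.0173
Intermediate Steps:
d(F) = -5 + F**2 + 6*F (d(F) = (F**2 - 5) + 6*F = (-5 + F**2) + 6*F = -5 + F**2 + 6*F)
d(-194)/(-35848) = (-5 + (-194)**2 + 6*(-194))/(-35848) = (-5 + 37636 - 1164)*(-1/35848) = 36467*(-1/35848) = -36467/35848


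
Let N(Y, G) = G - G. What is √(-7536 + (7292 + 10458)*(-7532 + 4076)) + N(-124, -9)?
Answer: 4*I*√3834471 ≈ 7832.7*I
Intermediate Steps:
N(Y, G) = 0
√(-7536 + (7292 + 10458)*(-7532 + 4076)) + N(-124, -9) = √(-7536 + (7292 + 10458)*(-7532 + 4076)) + 0 = √(-7536 + 17750*(-3456)) + 0 = √(-7536 - 61344000) + 0 = √(-61351536) + 0 = 4*I*√3834471 + 0 = 4*I*√3834471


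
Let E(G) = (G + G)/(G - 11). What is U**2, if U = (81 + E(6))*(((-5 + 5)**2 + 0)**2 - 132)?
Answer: 2691119376/25 ≈ 1.0764e+8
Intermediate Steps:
E(G) = 2*G/(-11 + G) (E(G) = (2*G)/(-11 + G) = 2*G/(-11 + G))
U = -51876/5 (U = (81 + 2*6/(-11 + 6))*(((-5 + 5)**2 + 0)**2 - 132) = (81 + 2*6/(-5))*((0**2 + 0)**2 - 132) = (81 + 2*6*(-1/5))*((0 + 0)**2 - 132) = (81 - 12/5)*(0**2 - 132) = 393*(0 - 132)/5 = (393/5)*(-132) = -51876/5 ≈ -10375.)
U**2 = (-51876/5)**2 = 2691119376/25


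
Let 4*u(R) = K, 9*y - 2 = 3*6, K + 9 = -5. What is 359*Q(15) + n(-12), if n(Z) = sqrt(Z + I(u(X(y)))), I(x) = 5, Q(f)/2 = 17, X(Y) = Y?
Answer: 12206 + I*sqrt(7) ≈ 12206.0 + 2.6458*I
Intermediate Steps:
K = -14 (K = -9 - 5 = -14)
y = 20/9 (y = 2/9 + (3*6)/9 = 2/9 + (1/9)*18 = 2/9 + 2 = 20/9 ≈ 2.2222)
Q(f) = 34 (Q(f) = 2*17 = 34)
u(R) = -7/2 (u(R) = (1/4)*(-14) = -7/2)
n(Z) = sqrt(5 + Z) (n(Z) = sqrt(Z + 5) = sqrt(5 + Z))
359*Q(15) + n(-12) = 359*34 + sqrt(5 - 12) = 12206 + sqrt(-7) = 12206 + I*sqrt(7)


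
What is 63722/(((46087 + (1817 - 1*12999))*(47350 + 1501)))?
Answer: 63722/1705144155 ≈ 3.7370e-5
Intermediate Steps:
63722/(((46087 + (1817 - 1*12999))*(47350 + 1501))) = 63722/(((46087 + (1817 - 12999))*48851)) = 63722/(((46087 - 11182)*48851)) = 63722/((34905*48851)) = 63722/1705144155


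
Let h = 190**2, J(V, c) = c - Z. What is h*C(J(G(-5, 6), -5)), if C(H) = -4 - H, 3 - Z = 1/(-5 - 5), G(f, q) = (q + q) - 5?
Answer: 148010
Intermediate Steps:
G(f, q) = -5 + 2*q (G(f, q) = 2*q - 5 = -5 + 2*q)
Z = 31/10 (Z = 3 - 1/(-5 - 5) = 3 - 1/(-10) = 3 - 1*(-1/10) = 3 + 1/10 = 31/10 ≈ 3.1000)
J(V, c) = -31/10 + c (J(V, c) = c - 1*31/10 = c - 31/10 = -31/10 + c)
h = 36100
h*C(J(G(-5, 6), -5)) = 36100*(-4 - (-31/10 - 5)) = 36100*(-4 - 1*(-81/10)) = 36100*(-4 + 81/10) = 36100*(41/10) = 148010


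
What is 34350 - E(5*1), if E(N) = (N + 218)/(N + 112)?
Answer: 4018727/117 ≈ 34348.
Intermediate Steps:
E(N) = (218 + N)/(112 + N)
34350 - E(5*1) = 34350 - (218 + 5*1)/(112 + 5*1) = 34350 - (218 + 5)/(112 + 5) = 34350 - 223/117 = 4018727/117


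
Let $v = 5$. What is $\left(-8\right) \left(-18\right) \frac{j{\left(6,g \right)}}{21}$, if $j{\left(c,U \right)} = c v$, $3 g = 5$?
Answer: $\frac{1440}{7} \approx 205.71$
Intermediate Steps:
$g = \frac{5}{3}$ ($g = \frac{1}{3} \cdot 5 = \frac{5}{3} \approx 1.6667$)
$j{\left(c,U \right)} = 5 c$ ($j{\left(c,U \right)} = c 5 = 5 c$)
$\left(-8\right) \left(-18\right) \frac{j{\left(6,g \right)}}{21} = \left(-8\right) \left(-18\right) \frac{5 \cdot 6}{21} = 144 \cdot 30 \cdot \frac{1}{21} = 144 \cdot \frac{10}{7} = \frac{1440}{7}$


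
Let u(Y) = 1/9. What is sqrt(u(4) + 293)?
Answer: sqrt(2638)/3 ≈ 17.120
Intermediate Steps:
u(Y) = 1/9
sqrt(u(4) + 293) = sqrt(1/9 + 293) = sqrt(2638/9) = sqrt(2638)/3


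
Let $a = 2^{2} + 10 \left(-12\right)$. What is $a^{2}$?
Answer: $13456$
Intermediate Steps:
$a = -116$ ($a = 4 - 120 = -116$)
$a^{2} = \left(-116\right)^{2} = 13456$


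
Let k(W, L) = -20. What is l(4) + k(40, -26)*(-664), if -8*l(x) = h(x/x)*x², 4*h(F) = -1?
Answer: 26561/2 ≈ 13281.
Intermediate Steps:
h(F) = -¼ (h(F) = (¼)*(-1) = -¼)
l(x) = x²/32 (l(x) = -(-1)*x²/32 = x²/32)
l(4) + k(40, -26)*(-664) = (1/32)*4² - 20*(-664) = (1/32)*16 + 13280 = ½ + 13280 = 26561/2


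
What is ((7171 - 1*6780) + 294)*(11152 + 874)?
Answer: 8237810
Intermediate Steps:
((7171 - 1*6780) + 294)*(11152 + 874) = ((7171 - 6780) + 294)*12026 = (391 + 294)*12026 = 685*12026 = 8237810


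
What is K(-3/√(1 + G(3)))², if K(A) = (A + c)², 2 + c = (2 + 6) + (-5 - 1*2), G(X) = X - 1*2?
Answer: 193/4 + 33*√2 ≈ 94.919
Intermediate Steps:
G(X) = -2 + X (G(X) = X - 2 = -2 + X)
c = -1 (c = -2 + ((2 + 6) + (-5 - 1*2)) = -2 + (8 + (-5 - 2)) = -2 + (8 - 7) = -2 + 1 = -1)
K(A) = (-1 + A)² (K(A) = (A - 1)² = (-1 + A)²)
K(-3/√(1 + G(3)))² = ((-1 - 3/√(1 + (-2 + 3)))²)² = ((-1 - 3/√(1 + 1))²)² = ((-1 - 3*√2/2)²)² = (-1 - 3*√2/2)⁴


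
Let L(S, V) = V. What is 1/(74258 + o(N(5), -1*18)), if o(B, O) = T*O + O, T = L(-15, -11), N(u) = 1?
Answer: 1/74438 ≈ 1.3434e-5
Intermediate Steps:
T = -11
o(B, O) = -10*O (o(B, O) = -11*O + O = -10*O)
1/(74258 + o(N(5), -1*18)) = 1/(74258 - (-10)*18) = 1/(74258 - 10*(-18)) = 1/(74258 + 180) = 1/74438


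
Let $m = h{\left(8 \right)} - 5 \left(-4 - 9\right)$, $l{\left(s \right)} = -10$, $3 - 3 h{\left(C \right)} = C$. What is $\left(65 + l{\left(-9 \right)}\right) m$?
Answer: $\frac{10450}{3} \approx 3483.3$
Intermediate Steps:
$h{\left(C \right)} = 1 - \frac{C}{3}$
$m = \frac{190}{3}$ ($m = \left(1 - \frac{8}{3}\right) - 5 \left(-4 - 9\right) = - \frac{5}{3} - 5 \left(-4 - 9\right) = - \frac{5}{3} - 5 \left(-13\right) = - \frac{5}{3} - -65 = - \frac{5}{3} + 65 = \frac{190}{3} \approx 63.333$)
$\left(65 + l{\left(-9 \right)}\right) m = \left(65 - 10\right) \frac{190}{3} = 55 \cdot \frac{190}{3} = \frac{10450}{3}$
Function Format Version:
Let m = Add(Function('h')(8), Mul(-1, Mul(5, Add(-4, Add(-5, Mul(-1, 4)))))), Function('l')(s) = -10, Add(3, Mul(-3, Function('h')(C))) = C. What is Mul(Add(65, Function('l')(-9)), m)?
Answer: Rational(10450, 3) ≈ 3483.3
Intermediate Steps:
Function('h')(C) = Add(1, Mul(Rational(-1, 3), C))
m = Rational(190, 3) (m = Add(Add(1, Mul(Rational(-1, 3), 8)), Mul(-1, Mul(5, Add(-4, Add(-5, Mul(-1, 4)))))) = Add(Add(1, Rational(-8, 3)), Mul(-1, Mul(5, Add(-4, Add(-5, -4))))) = Add(Rational(-5, 3), Mul(-1, Mul(5, Add(-4, -9)))) = Add(Rational(-5, 3), Mul(-1, Mul(5, -13))) = Add(Rational(-5, 3), Mul(-1, -65)) = Add(Rational(-5, 3), 65) = Rational(190, 3) ≈ 63.333)
Mul(Add(65, Function('l')(-9)), m) = Mul(Add(65, -10), Rational(190, 3)) = Mul(55, Rational(190, 3)) = Rational(10450, 3)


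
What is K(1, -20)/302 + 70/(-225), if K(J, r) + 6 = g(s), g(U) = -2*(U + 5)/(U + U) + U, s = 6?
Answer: -8621/27180 ≈ -0.31718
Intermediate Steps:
g(U) = U - (5 + U)/U (g(U) = -2*(5 + U)/(2*U) + U = -2*(5 + U)*1/(2*U) + U = -(5 + U)/U + U = U - (5 + U)/U)
K(J, r) = -11/6 (K(J, r) = -6 + (-1 + 6 - 5/6) = -6 + (-1 + 6 - 5*⅙) = -6 + (-1 + 6 - ⅚) = -6 + 25/6 = -11/6)
K(1, -20)/302 + 70/(-225) = -11/6/302 + 70/(-225) = -11/6*1/302 + 70*(-1/225) = -11/1812 - 14/45 = -8621/27180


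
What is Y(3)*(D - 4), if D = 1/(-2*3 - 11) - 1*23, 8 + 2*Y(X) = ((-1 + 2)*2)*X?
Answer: 460/17 ≈ 27.059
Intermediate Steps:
Y(X) = -4 + X (Y(X) = -4 + (((-1 + 2)*2)*X)/2 = -4 + ((1*2)*X)/2 = -4 + (2*X)/2 = -4 + X)
D = -392/17 (D = 1/(-6 - 11) - 23 = 1/(-17) - 23 = -1/17 - 23 = -392/17 ≈ -23.059)
Y(3)*(D - 4) = (-4 + 3)*(-392/17 - 4) = -1*(-460/17) = 460/17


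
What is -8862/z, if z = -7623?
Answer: 422/363 ≈ 1.1625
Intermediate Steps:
-8862/z = -8862/(-7623) = -8862*(-1/7623) = 422/363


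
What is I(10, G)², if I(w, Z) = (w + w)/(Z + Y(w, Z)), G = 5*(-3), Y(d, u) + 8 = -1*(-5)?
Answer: 100/81 ≈ 1.2346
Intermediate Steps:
Y(d, u) = -3 (Y(d, u) = -8 - 1*(-5) = -8 + 5 = -3)
G = -15
I(w, Z) = 2*w/(-3 + Z) (I(w, Z) = (w + w)/(Z - 3) = (2*w)/(-3 + Z) = 2*w/(-3 + Z))
I(10, G)² = (2*10/(-3 - 15))² = (2*10/(-18))² = (2*10*(-1/18))² = (-10/9)² = 100/81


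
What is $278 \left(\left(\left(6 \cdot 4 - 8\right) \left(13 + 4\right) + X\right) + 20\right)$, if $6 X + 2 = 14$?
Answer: $81732$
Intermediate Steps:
$X = 2$ ($X = - \frac{1}{3} + \frac{1}{6} \cdot 14 = - \frac{1}{3} + \frac{7}{3} = 2$)
$278 \left(\left(\left(6 \cdot 4 - 8\right) \left(13 + 4\right) + X\right) + 20\right) = 278 \left(\left(\left(6 \cdot 4 - 8\right) \left(13 + 4\right) + 2\right) + 20\right) = 278 \left(\left(\left(24 + \left(-9 + 1\right)\right) 17 + 2\right) + 20\right) = 278 \left(\left(\left(24 - 8\right) 17 + 2\right) + 20\right) = 278 \left(\left(16 \cdot 17 + 2\right) + 20\right) = 278 \left(\left(272 + 2\right) + 20\right) = 278 \left(274 + 20\right) = 278 \cdot 294 = 81732$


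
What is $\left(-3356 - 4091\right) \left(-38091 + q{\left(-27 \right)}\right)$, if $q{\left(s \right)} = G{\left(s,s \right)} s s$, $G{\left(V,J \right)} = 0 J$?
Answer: $283663677$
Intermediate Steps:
$G{\left(V,J \right)} = 0$
$q{\left(s \right)} = 0$ ($q{\left(s \right)} = 0 s s = 0 s = 0$)
$\left(-3356 - 4091\right) \left(-38091 + q{\left(-27 \right)}\right) = \left(-3356 - 4091\right) \left(-38091 + 0\right) = \left(-7447\right) \left(-38091\right) = 283663677$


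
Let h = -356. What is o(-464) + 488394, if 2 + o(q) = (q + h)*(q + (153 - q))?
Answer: 362932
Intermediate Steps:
o(q) = -54470 + 153*q (o(q) = -2 + (q - 356)*(q + (153 - q)) = -2 + (-356 + q)*153 = -2 + (-54468 + 153*q) = -54470 + 153*q)
o(-464) + 488394 = (-54470 + 153*(-464)) + 488394 = (-54470 - 70992) + 488394 = -125462 + 488394 = 362932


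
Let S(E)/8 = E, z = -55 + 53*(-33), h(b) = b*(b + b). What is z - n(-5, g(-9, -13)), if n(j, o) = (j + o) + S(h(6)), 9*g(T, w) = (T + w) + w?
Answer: -21340/9 ≈ -2371.1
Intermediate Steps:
h(b) = 2*b**2 (h(b) = b*(2*b) = 2*b**2)
g(T, w) = T/9 + 2*w/9 (g(T, w) = ((T + w) + w)/9 = (T + 2*w)/9 = T/9 + 2*w/9)
z = -1804 (z = -55 - 1749 = -1804)
S(E) = 8*E
n(j, o) = 576 + j + o (n(j, o) = (j + o) + 8*(2*6**2) = (j + o) + 8*(2*36) = (j + o) + 8*72 = (j + o) + 576 = 576 + j + o)
z - n(-5, g(-9, -13)) = -1804 - (576 - 5 + ((1/9)*(-9) + (2/9)*(-13))) = -1804 - (576 - 5 + (-1 - 26/9)) = -1804 - (576 - 5 - 35/9) = -1804 - 1*5104/9 = -1804 - 5104/9 = -21340/9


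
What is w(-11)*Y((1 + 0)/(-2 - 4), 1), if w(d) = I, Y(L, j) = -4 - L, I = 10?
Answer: -115/3 ≈ -38.333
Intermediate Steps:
w(d) = 10
w(-11)*Y((1 + 0)/(-2 - 4), 1) = 10*(-4 - (1 + 0)/(-2 - 4)) = 10*(-4 - 1/(-6)) = 10*(-4 - (-1)/6) = 10*(-4 - 1*(-⅙)) = 10*(-4 + ⅙) = 10*(-23/6) = -115/3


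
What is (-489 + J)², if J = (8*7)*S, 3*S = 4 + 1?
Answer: 1408969/9 ≈ 1.5655e+5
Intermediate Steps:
S = 5/3 (S = (4 + 1)/3 = (⅓)*5 = 5/3 ≈ 1.6667)
J = 280/3 (J = (8*7)*(5/3) = 56*(5/3) = 280/3 ≈ 93.333)
(-489 + J)² = (-489 + 280/3)² = (-1187/3)² = 1408969/9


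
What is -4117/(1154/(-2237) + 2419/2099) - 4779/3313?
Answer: -2785157410562/430554167 ≈ -6468.8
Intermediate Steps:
-4117/(1154/(-2237) + 2419/2099) - 4779/3313 = -4117/(1154*(-1/2237) + 2419*(1/2099)) - 4779*1/3313 = -4117/(-1154/2237 + 2419/2099) - 4779/3313 = -4117/2989057/4695463 - 4779/3313 = -4117*4695463/2989057 - 4779/3313 = -840487877/129959 - 4779/3313 = -2785157410562/430554167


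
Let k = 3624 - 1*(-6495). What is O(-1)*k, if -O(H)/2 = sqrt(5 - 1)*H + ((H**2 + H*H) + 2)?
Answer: -40476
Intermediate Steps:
O(H) = -4 - 4*H - 4*H**2 (O(H) = -2*(sqrt(5 - 1)*H + ((H**2 + H*H) + 2)) = -2*(sqrt(4)*H + ((H**2 + H**2) + 2)) = -2*(2*H + (2*H**2 + 2)) = -2*(2*H + (2 + 2*H**2)) = -2*(2 + 2*H + 2*H**2) = -4 - 4*H - 4*H**2)
k = 10119 (k = 3624 + 6495 = 10119)
O(-1)*k = (-4 - 4*(-1) - 4*(-1)**2)*10119 = (-4 + 4 - 4*1)*10119 = (-4 + 4 - 4)*10119 = -4*10119 = -40476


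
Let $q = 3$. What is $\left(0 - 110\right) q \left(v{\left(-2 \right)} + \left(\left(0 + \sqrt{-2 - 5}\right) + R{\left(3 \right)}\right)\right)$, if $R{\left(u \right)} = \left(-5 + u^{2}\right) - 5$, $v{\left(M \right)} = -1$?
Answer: $660 - 330 i \sqrt{7} \approx 660.0 - 873.1 i$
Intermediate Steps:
$R{\left(u \right)} = -10 + u^{2}$
$\left(0 - 110\right) q \left(v{\left(-2 \right)} + \left(\left(0 + \sqrt{-2 - 5}\right) + R{\left(3 \right)}\right)\right) = \left(0 - 110\right) 3 \left(-1 - \left(10 - 9 - \sqrt{-2 - 5}\right)\right) = - 110 \cdot 3 \left(-1 + \left(\left(0 + \sqrt{-7}\right) + \left(-10 + 9\right)\right)\right) = - 110 \cdot 3 \left(-1 - \left(1 - i \sqrt{7}\right)\right) = - 110 \cdot 3 \left(-2 + i \sqrt{7}\right) = - 110 \left(-6 + 3 i \sqrt{7}\right) = 660 - 330 i \sqrt{7}$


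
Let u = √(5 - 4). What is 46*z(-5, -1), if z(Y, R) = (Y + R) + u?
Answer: -230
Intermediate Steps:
u = 1 (u = √1 = 1)
z(Y, R) = 1 + R + Y (z(Y, R) = (Y + R) + 1 = (R + Y) + 1 = 1 + R + Y)
46*z(-5, -1) = 46*(1 - 1 - 5) = 46*(-5) = -230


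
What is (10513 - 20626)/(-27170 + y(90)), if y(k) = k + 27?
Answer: 10113/27053 ≈ 0.37382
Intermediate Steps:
y(k) = 27 + k
(10513 - 20626)/(-27170 + y(90)) = (10513 - 20626)/(-27170 + (27 + 90)) = -10113/(-27170 + 117) = -10113/(-27053) = -10113*(-1/27053) = 10113/27053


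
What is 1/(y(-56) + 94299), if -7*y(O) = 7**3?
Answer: 1/94250 ≈ 1.0610e-5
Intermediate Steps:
y(O) = -49 (y(O) = -1/7*7**3 = -1/7*343 = -49)
1/(y(-56) + 94299) = 1/(-49 + 94299) = 1/94250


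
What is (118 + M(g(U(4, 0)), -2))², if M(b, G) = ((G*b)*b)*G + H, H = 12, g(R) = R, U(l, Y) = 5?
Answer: 52900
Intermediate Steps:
M(b, G) = 12 + G²*b² (M(b, G) = ((G*b)*b)*G + 12 = (G*b²)*G + 12 = G²*b² + 12 = 12 + G²*b²)
(118 + M(g(U(4, 0)), -2))² = (118 + (12 + (-2)²*5²))² = (118 + (12 + 4*25))² = (118 + (12 + 100))² = (118 + 112)² = 230² = 52900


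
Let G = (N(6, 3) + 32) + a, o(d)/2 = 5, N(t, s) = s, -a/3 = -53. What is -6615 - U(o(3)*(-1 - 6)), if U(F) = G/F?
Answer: -231428/35 ≈ -6612.2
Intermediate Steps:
a = 159 (a = -3*(-53) = 159)
o(d) = 10 (o(d) = 2*5 = 10)
G = 194 (G = (3 + 32) + 159 = 35 + 159 = 194)
U(F) = 194/F
-6615 - U(o(3)*(-1 - 6)) = -6615 - 194/(10*(-1 - 6)) = -6615 - 194/(10*(-7)) = -6615 - 194/(-70) = -6615 - 194*(-1)/70 = -6615 - 1*(-97/35) = -6615 + 97/35 = -231428/35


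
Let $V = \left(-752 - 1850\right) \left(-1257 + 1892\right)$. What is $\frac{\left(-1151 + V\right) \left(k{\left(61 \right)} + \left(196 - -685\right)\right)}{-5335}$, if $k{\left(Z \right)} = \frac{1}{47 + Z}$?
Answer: $\frac{14301941339}{52380} \approx 2.7304 \cdot 10^{5}$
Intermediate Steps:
$V = -1652270$ ($V = \left(-2602\right) 635 = -1652270$)
$\frac{\left(-1151 + V\right) \left(k{\left(61 \right)} + \left(196 - -685\right)\right)}{-5335} = \frac{\left(-1151 - 1652270\right) \left(\frac{1}{47 + 61} + \left(196 - -685\right)\right)}{-5335} = - 1653421 \left(\frac{1}{108} + \left(196 + 685\right)\right) \left(- \frac{1}{5335}\right) = - 1653421 \left(\frac{1}{108} + 881\right) \left(- \frac{1}{5335}\right) = \left(-1653421\right) \frac{95149}{108} \left(- \frac{1}{5335}\right) = \left(- \frac{157321354729}{108}\right) \left(- \frac{1}{5335}\right) = \frac{14301941339}{52380}$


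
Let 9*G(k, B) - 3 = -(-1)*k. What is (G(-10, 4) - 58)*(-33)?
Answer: 5819/3 ≈ 1939.7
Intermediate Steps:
G(k, B) = 1/3 + k/9 (G(k, B) = 1/3 + (-(-1)*k)/9 = 1/3 + k/9)
(G(-10, 4) - 58)*(-33) = ((1/3 + (1/9)*(-10)) - 58)*(-33) = ((1/3 - 10/9) - 58)*(-33) = (-7/9 - 58)*(-33) = -529/9*(-33) = 5819/3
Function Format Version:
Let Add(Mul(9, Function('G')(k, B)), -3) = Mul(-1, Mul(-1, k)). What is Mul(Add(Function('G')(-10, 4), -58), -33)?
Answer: Rational(5819, 3) ≈ 1939.7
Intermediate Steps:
Function('G')(k, B) = Add(Rational(1, 3), Mul(Rational(1, 9), k)) (Function('G')(k, B) = Add(Rational(1, 3), Mul(Rational(1, 9), Mul(-1, Mul(-1, k)))) = Add(Rational(1, 3), Mul(Rational(1, 9), k)))
Mul(Add(Function('G')(-10, 4), -58), -33) = Mul(Add(Add(Rational(1, 3), Mul(Rational(1, 9), -10)), -58), -33) = Mul(Add(Add(Rational(1, 3), Rational(-10, 9)), -58), -33) = Mul(Add(Rational(-7, 9), -58), -33) = Mul(Rational(-529, 9), -33) = Rational(5819, 3)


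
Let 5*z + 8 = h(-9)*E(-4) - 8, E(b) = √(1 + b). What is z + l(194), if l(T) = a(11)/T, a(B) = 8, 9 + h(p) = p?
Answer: -1532/485 - 18*I*√3/5 ≈ -3.1588 - 6.2354*I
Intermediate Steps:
h(p) = -9 + p
l(T) = 8/T
z = -16/5 - 18*I*√3/5 (z = -8/5 + ((-9 - 9)*√(1 - 4) - 8)/5 = -8/5 + (-18*I*√3 - 8)/5 = -8/5 + (-8 - 18*I*√3)/5 = -8/5 + (-8/5 - 18*I*√3/5) = -16/5 - 18*I*√3/5 ≈ -3.2 - 6.2354*I)
z + l(194) = (-16/5 - 18*I*√3/5) + 8/194 = (-16/5 - 18*I*√3/5) + 8*(1/194) = (-16/5 - 18*I*√3/5) + 4/97 = -1532/485 - 18*I*√3/5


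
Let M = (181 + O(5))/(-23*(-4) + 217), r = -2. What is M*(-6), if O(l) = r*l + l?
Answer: -352/103 ≈ -3.4175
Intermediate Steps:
O(l) = -l (O(l) = -2*l + l = -l)
M = 176/309 (M = (181 - 1*5)/(-23*(-4) + 217) = (181 - 5)/(92 + 217) = 176/309 ≈ 0.56958)
M*(-6) = (176/309)*(-6) = -352/103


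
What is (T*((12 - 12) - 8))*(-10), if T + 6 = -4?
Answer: -800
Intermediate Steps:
T = -10 (T = -6 - 4 = -10)
(T*((12 - 12) - 8))*(-10) = -10*((12 - 12) - 8)*(-10) = -10*(0 - 8)*(-10) = -10*(-8)*(-10) = 80*(-10) = -800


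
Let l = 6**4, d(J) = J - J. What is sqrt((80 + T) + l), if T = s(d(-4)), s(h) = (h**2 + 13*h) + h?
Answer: 4*sqrt(86) ≈ 37.094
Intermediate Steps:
d(J) = 0
s(h) = h**2 + 14*h
T = 0 (T = 0*(14 + 0) = 0*14 = 0)
l = 1296
sqrt((80 + T) + l) = sqrt((80 + 0) + 1296) = sqrt(80 + 1296) = sqrt(1376) = 4*sqrt(86)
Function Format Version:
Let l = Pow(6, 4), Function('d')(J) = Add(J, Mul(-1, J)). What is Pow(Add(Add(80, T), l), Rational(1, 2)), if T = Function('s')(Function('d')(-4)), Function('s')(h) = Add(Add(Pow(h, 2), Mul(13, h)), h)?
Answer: Mul(4, Pow(86, Rational(1, 2))) ≈ 37.094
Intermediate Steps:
Function('d')(J) = 0
Function('s')(h) = Add(Pow(h, 2), Mul(14, h))
T = 0 (T = Mul(0, Add(14, 0)) = Mul(0, 14) = 0)
l = 1296
Pow(Add(Add(80, T), l), Rational(1, 2)) = Pow(Add(Add(80, 0), 1296), Rational(1, 2)) = Pow(Add(80, 1296), Rational(1, 2)) = Pow(1376, Rational(1, 2)) = Mul(4, Pow(86, Rational(1, 2)))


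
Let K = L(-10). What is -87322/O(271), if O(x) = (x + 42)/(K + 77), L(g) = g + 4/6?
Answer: -17726366/939 ≈ -18878.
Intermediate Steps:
L(g) = ⅔ + g (L(g) = g + 4*(⅙) = g + ⅔ = ⅔ + g)
K = -28/3 (K = ⅔ - 10 = -28/3 ≈ -9.3333)
O(x) = 18/29 + 3*x/203 (O(x) = (x + 42)/(-28/3 + 77) = (42 + x)/(203/3) = (42 + x)*(3/203) = 18/29 + 3*x/203)
-87322/O(271) = -87322/(18/29 + (3/203)*271) = -87322/(18/29 + 813/203) = -87322/939/203 = -87322*203/939 = -17726366/939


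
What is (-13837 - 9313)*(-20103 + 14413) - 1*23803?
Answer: 131699697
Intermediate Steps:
(-13837 - 9313)*(-20103 + 14413) - 1*23803 = -23150*(-5690) - 23803 = 131723500 - 23803 = 131699697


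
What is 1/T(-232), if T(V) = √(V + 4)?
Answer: -I*√57/114 ≈ -0.066227*I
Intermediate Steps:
T(V) = √(4 + V)
1/T(-232) = 1/(√(4 - 232)) = 1/(√(-228)) = 1/(2*I*√57) = -I*√57/114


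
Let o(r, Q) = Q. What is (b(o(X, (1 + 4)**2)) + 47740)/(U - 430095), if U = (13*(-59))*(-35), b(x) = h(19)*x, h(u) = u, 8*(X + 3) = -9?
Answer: -9643/80650 ≈ -0.11957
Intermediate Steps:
X = -33/8 (X = -3 + (1/8)*(-9) = -3 - 9/8 = -33/8 ≈ -4.1250)
b(x) = 19*x
U = 26845 (U = -767*(-35) = 26845)
(b(o(X, (1 + 4)**2)) + 47740)/(U - 430095) = (19*(1 + 4)**2 + 47740)/(26845 - 430095) = (19*5**2 + 47740)/(-403250) = (19*25 + 47740)*(-1/403250) = (475 + 47740)*(-1/403250) = 48215*(-1/403250) = -9643/80650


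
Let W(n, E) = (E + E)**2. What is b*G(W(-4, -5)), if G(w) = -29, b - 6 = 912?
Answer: -26622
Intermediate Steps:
W(n, E) = 4*E**2 (W(n, E) = (2*E)**2 = 4*E**2)
b = 918 (b = 6 + 912 = 918)
b*G(W(-4, -5)) = 918*(-29) = -26622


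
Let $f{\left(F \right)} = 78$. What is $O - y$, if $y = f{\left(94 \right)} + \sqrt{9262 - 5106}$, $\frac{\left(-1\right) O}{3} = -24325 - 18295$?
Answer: $127782 - 2 \sqrt{1039} \approx 1.2772 \cdot 10^{5}$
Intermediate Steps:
$O = 127860$ ($O = - 3 \left(-24325 - 18295\right) = \left(-3\right) \left(-42620\right) = 127860$)
$y = 78 + 2 \sqrt{1039}$ ($y = 78 + \sqrt{9262 - 5106} = 78 + \sqrt{4156} = 78 + 2 \sqrt{1039} \approx 142.47$)
$O - y = 127860 - \left(78 + 2 \sqrt{1039}\right) = 127782 - 2 \sqrt{1039}$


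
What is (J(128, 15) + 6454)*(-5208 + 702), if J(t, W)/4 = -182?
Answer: -25801356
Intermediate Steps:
J(t, W) = -728 (J(t, W) = 4*(-182) = -728)
(J(128, 15) + 6454)*(-5208 + 702) = (-728 + 6454)*(-5208 + 702) = 5726*(-4506) = -25801356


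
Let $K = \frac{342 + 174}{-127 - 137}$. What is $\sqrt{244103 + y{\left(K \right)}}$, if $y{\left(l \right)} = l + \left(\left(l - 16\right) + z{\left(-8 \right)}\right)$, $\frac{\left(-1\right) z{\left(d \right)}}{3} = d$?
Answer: $\frac{\sqrt{29536958}}{11} \approx 494.07$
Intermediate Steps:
$z{\left(d \right)} = - 3 d$
$K = - \frac{43}{22}$ ($K = \frac{516}{-264} = 516 \left(- \frac{1}{264}\right) = - \frac{43}{22} \approx -1.9545$)
$y{\left(l \right)} = 8 + 2 l$ ($y{\left(l \right)} = l + \left(\left(l - 16\right) - -24\right) = l + \left(\left(-16 + l\right) + 24\right) = l + \left(8 + l\right) = 8 + 2 l$)
$\sqrt{244103 + y{\left(K \right)}} = \sqrt{244103 + \left(8 + 2 \left(- \frac{43}{22}\right)\right)} = \sqrt{244103 + \left(8 - \frac{43}{11}\right)} = \sqrt{244103 + \frac{45}{11}} = \sqrt{\frac{2685178}{11}} = \frac{\sqrt{29536958}}{11}$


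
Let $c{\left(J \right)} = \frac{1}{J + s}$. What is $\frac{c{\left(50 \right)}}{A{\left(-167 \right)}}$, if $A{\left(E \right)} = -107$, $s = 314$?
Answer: $- \frac{1}{38948} \approx -2.5675 \cdot 10^{-5}$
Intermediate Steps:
$c{\left(J \right)} = \frac{1}{314 + J}$ ($c{\left(J \right)} = \frac{1}{J + 314} = \frac{1}{314 + J}$)
$\frac{c{\left(50 \right)}}{A{\left(-167 \right)}} = \frac{1}{\left(314 + 50\right) \left(-107\right)} = \frac{1}{364} \left(- \frac{1}{107}\right) = - \frac{1}{38948}$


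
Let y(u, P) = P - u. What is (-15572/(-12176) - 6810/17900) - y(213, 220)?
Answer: -16622907/2724380 ≈ -6.1015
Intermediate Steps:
(-15572/(-12176) - 6810/17900) - y(213, 220) = (-15572/(-12176) - 6810/17900) - (220 - 1*213) = (-15572*(-1/12176) - 6810*1/17900) - (220 - 213) = (3893/3044 - 681/1790) - 1*7 = 2447753/2724380 - 7 = -16622907/2724380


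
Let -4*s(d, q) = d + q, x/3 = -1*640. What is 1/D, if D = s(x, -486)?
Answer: 2/1203 ≈ 0.0016625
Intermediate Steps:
x = -1920 (x = 3*(-1*640) = 3*(-640) = -1920)
s(d, q) = -d/4 - q/4 (s(d, q) = -(d + q)/4 = -d/4 - q/4)
D = 1203/2 (D = -¼*(-1920) - ¼*(-486) = 480 + 243/2 = 1203/2 ≈ 601.50)
1/D = 1/(1203/2) = 2/1203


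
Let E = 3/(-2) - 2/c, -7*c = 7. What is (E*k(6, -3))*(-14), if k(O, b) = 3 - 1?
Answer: -14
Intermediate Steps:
c = -1 (c = -⅐*7 = -1)
k(O, b) = 2
E = ½ (E = 3/(-2) - 2/(-1) = 3*(-½) - 2*(-1) = -3/2 + 2 = ½ ≈ 0.50000)
(E*k(6, -3))*(-14) = ((½)*2)*(-14) = 1*(-14) = -14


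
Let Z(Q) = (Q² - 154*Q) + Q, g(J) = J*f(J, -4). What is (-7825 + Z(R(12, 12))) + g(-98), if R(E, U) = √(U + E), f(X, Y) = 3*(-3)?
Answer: -6919 - 306*√6 ≈ -7668.5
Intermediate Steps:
f(X, Y) = -9
g(J) = -9*J (g(J) = J*(-9) = -9*J)
R(E, U) = √(E + U)
Z(Q) = Q² - 153*Q
(-7825 + Z(R(12, 12))) + g(-98) = (-7825 + √(12 + 12)*(-153 + √(12 + 12))) - 9*(-98) = (-7825 + √24*(-153 + √24)) + 882 = (-7825 + (2*√6)*(-153 + 2*√6)) + 882 = (-7825 + 2*√6*(-153 + 2*√6)) + 882 = -6943 + 2*√6*(-153 + 2*√6)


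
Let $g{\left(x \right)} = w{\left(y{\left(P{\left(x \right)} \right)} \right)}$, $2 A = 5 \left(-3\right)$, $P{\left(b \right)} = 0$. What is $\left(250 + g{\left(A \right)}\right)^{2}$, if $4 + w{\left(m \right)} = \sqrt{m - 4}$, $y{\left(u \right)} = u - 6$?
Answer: $\left(246 + i \sqrt{10}\right)^{2} \approx 60506.0 + 1555.8 i$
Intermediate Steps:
$A = - \frac{15}{2}$ ($A = \frac{5 \left(-3\right)}{2} = \frac{1}{2} \left(-15\right) = - \frac{15}{2} \approx -7.5$)
$y{\left(u \right)} = -6 + u$ ($y{\left(u \right)} = u - 6 = -6 + u$)
$w{\left(m \right)} = -4 + \sqrt{-4 + m}$ ($w{\left(m \right)} = -4 + \sqrt{m - 4} = -4 + \sqrt{-4 + m}$)
$g{\left(x \right)} = -4 + i \sqrt{10}$ ($g{\left(x \right)} = -4 + \sqrt{-4 + \left(-6 + 0\right)} = -4 + \sqrt{-4 - 6} = -4 + \sqrt{-10} = -4 + i \sqrt{10}$)
$\left(250 + g{\left(A \right)}\right)^{2} = \left(250 - \left(4 - i \sqrt{10}\right)\right)^{2} = \left(246 + i \sqrt{10}\right)^{2}$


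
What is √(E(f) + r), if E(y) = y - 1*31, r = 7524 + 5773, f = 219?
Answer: √13485 ≈ 116.12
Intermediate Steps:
r = 13297
E(y) = -31 + y (E(y) = y - 31 = -31 + y)
√(E(f) + r) = √((-31 + 219) + 13297) = √(188 + 13297) = √13485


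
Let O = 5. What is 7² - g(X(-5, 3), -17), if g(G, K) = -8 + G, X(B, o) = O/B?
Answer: 58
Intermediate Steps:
X(B, o) = 5/B
7² - g(X(-5, 3), -17) = 7² - (-8 + 5/(-5)) = 49 - (-8 + 5*(-⅕)) = 49 - (-8 - 1) = 49 - 1*(-9) = 49 + 9 = 58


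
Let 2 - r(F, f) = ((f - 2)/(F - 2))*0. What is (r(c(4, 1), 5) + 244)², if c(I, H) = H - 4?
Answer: 60516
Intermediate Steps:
c(I, H) = -4 + H
r(F, f) = 2 (r(F, f) = 2 - (f - 2)/(F - 2)*0 = 2 - (-2 + f)/(-2 + F)*0 = 2 - 1*0 = 2 + 0 = 2)
(r(c(4, 1), 5) + 244)² = (2 + 244)² = 246² = 60516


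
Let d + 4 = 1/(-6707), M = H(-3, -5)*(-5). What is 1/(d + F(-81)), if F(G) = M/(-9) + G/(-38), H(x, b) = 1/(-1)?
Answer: -120726/292655 ≈ -0.41252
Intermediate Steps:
H(x, b) = -1
M = 5 (M = -1*(-5) = 5)
F(G) = -5/9 - G/38 (F(G) = 5/(-9) + G/(-38) = 5*(-1/9) + G*(-1/38) = -5/9 - G/38)
d = -26829/6707 (d = -4 + 1/(-6707) = -4 - 1/6707 = -26829/6707 ≈ -4.0002)
1/(d + F(-81)) = 1/(-26829/6707 + (-5/9 - 1/38*(-81))) = 1/(-26829/6707 + (-5/9 + 81/38)) = 1/(-26829/6707 + 539/342) = 1/(-292655/120726) = -120726/292655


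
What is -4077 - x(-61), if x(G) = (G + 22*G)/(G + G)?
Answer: -8177/2 ≈ -4088.5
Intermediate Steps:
x(G) = 23/2 (x(G) = (23*G)/((2*G)) = (23*G)*(1/(2*G)) = 23/2)
-4077 - x(-61) = -4077 - 1*23/2 = -4077 - 23/2 = -8177/2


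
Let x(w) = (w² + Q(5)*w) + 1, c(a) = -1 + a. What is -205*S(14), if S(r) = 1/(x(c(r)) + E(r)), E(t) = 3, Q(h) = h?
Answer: -205/238 ≈ -0.86134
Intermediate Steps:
x(w) = 1 + w² + 5*w (x(w) = (w² + 5*w) + 1 = 1 + w² + 5*w)
S(r) = 1/(-1 + (-1 + r)² + 5*r) (S(r) = 1/((1 + (-1 + r)² + 5*(-1 + r)) + 3) = 1/((1 + (-1 + r)² + (-5 + 5*r)) + 3) = 1/((-4 + (-1 + r)² + 5*r) + 3) = 1/(-1 + (-1 + r)² + 5*r))
-205*S(14) = -205/(14*(3 + 14)) = -205/(14*17) = -205*1/238 = -205/238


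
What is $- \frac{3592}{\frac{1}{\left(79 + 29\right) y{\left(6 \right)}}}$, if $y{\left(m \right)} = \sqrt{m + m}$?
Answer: $- 775872 \sqrt{3} \approx -1.3439 \cdot 10^{6}$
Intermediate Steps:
$y{\left(m \right)} = \sqrt{2} \sqrt{m}$ ($y{\left(m \right)} = \sqrt{2 m} = \sqrt{2} \sqrt{m}$)
$- \frac{3592}{\frac{1}{\left(79 + 29\right) y{\left(6 \right)}}} = - \frac{3592}{\frac{1}{\left(79 + 29\right) \sqrt{2} \sqrt{6}}} = - \frac{3592}{\frac{1}{108 \cdot 2 \sqrt{3}}} = - \frac{3592}{\frac{1}{216 \sqrt{3}}} = - \frac{3592}{\frac{1}{648} \sqrt{3}} = - 3592 \cdot 216 \sqrt{3} = - 775872 \sqrt{3}$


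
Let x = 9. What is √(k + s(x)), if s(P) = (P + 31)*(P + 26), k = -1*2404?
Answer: 2*I*√251 ≈ 31.686*I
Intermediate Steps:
k = -2404
s(P) = (26 + P)*(31 + P) (s(P) = (31 + P)*(26 + P) = (26 + P)*(31 + P))
√(k + s(x)) = √(-2404 + (806 + 9² + 57*9)) = √(-2404 + (806 + 81 + 513)) = √(-2404 + 1400) = √(-1004) = 2*I*√251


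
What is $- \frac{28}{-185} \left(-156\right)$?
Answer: $- \frac{4368}{185} \approx -23.611$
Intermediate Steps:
$- \frac{28}{-185} \left(-156\right) = \left(-28\right) \left(- \frac{1}{185}\right) \left(-156\right) = \frac{28}{185} \left(-156\right) = - \frac{4368}{185}$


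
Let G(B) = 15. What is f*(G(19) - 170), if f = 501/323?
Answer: -77655/323 ≈ -240.42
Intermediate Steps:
f = 501/323 (f = 501*(1/323) = 501/323 ≈ 1.5511)
f*(G(19) - 170) = 501*(15 - 170)/323 = (501/323)*(-155) = -77655/323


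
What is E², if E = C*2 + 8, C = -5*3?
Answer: 484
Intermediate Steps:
C = -15
E = -22 (E = -15*2 + 8 = -30 + 8 = -22)
E² = (-22)² = 484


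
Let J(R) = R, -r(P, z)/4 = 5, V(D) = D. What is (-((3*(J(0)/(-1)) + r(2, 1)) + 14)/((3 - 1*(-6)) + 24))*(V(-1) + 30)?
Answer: 58/11 ≈ 5.2727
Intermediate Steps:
r(P, z) = -20 (r(P, z) = -4*5 = -20)
(-((3*(J(0)/(-1)) + r(2, 1)) + 14)/((3 - 1*(-6)) + 24))*(V(-1) + 30) = (-((3*(0/(-1)) - 20) + 14)/((3 - 1*(-6)) + 24))*(-1 + 30) = -((3*(0*(-1)) - 20) + 14)/((3 + 6) + 24)*29 = -((3*0 - 20) + 14)/(9 + 24)*29 = -((0 - 20) + 14)/33*29 = -(-20 + 14)/33*29 = -(-6)/33*29 = -1*(-2/11)*29 = (2/11)*29 = 58/11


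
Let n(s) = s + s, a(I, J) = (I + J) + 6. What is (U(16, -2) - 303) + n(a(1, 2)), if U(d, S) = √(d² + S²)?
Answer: -285 + 2*√65 ≈ -268.88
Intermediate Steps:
a(I, J) = 6 + I + J
n(s) = 2*s
U(d, S) = √(S² + d²)
(U(16, -2) - 303) + n(a(1, 2)) = (√((-2)² + 16²) - 303) + 2*(6 + 1 + 2) = (√(4 + 256) - 303) + 2*9 = (√260 - 303) + 18 = (2*√65 - 303) + 18 = (-303 + 2*√65) + 18 = -285 + 2*√65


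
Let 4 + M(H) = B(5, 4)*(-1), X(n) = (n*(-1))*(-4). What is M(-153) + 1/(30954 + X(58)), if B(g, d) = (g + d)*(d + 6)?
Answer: -2931483/31186 ≈ -94.000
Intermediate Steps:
X(n) = 4*n (X(n) = -n*(-4) = 4*n)
B(g, d) = (6 + d)*(d + g) (B(g, d) = (d + g)*(6 + d) = (6 + d)*(d + g))
M(H) = -94 (M(H) = -4 + (4² + 6*4 + 6*5 + 4*5)*(-1) = -4 + (16 + 24 + 30 + 20)*(-1) = -4 + 90*(-1) = -4 - 90 = -94)
M(-153) + 1/(30954 + X(58)) = -94 + 1/(30954 + 4*58) = -94 + 1/(30954 + 232) = -94 + 1/31186 = -2931483/31186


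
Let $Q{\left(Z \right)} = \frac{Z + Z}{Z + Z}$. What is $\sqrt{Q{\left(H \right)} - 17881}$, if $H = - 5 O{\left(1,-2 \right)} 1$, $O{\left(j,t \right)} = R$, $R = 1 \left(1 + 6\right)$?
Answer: $2 i \sqrt{4470} \approx 133.72 i$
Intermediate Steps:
$R = 7$ ($R = 1 \cdot 7 = 7$)
$O{\left(j,t \right)} = 7$
$H = -35$ ($H = \left(-5\right) 7 \cdot 1 = \left(-35\right) 1 = -35$)
$Q{\left(Z \right)} = 1$ ($Q{\left(Z \right)} = \frac{2 Z}{2 Z} = 2 Z \frac{1}{2 Z} = 1$)
$\sqrt{Q{\left(H \right)} - 17881} = \sqrt{1 - 17881} = \sqrt{-17880} = 2 i \sqrt{4470}$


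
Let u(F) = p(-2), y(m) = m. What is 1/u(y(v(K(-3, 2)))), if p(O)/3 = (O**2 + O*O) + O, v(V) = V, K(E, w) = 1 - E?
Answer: 1/18 ≈ 0.055556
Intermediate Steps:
p(O) = 3*O + 6*O**2 (p(O) = 3*((O**2 + O*O) + O) = 3*((O**2 + O**2) + O) = 3*(2*O**2 + O) = 3*(O + 2*O**2) = 3*O + 6*O**2)
u(F) = 18 (u(F) = 3*(-2)*(1 + 2*(-2)) = 3*(-2)*(1 - 4) = 3*(-2)*(-3) = 18)
1/u(y(v(K(-3, 2)))) = 1/18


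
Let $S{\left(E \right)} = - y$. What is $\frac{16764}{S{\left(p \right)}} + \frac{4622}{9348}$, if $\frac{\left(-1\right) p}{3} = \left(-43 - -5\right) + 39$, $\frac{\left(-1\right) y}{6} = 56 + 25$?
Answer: $\frac{4415449}{126198} \approx 34.988$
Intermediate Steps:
$y = -486$ ($y = - 6 \left(56 + 25\right) = \left(-6\right) 81 = -486$)
$p = -3$ ($p = - 3 \left(\left(-43 - -5\right) + 39\right) = - 3 \left(\left(-43 + \left(-2 + 7\right)\right) + 39\right) = - 3 \left(\left(-43 + 5\right) + 39\right) = - 3 \left(-38 + 39\right) = \left(-3\right) 1 = -3$)
$S{\left(E \right)} = 486$ ($S{\left(E \right)} = \left(-1\right) \left(-486\right) = 486$)
$\frac{16764}{S{\left(p \right)}} + \frac{4622}{9348} = \frac{16764}{486} + \frac{4622}{9348} = 16764 \cdot \frac{1}{486} + 4622 \cdot \frac{1}{9348} = \frac{2794}{81} + \frac{2311}{4674} = \frac{4415449}{126198}$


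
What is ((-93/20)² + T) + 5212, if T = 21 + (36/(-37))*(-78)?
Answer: 78891613/14800 ≈ 5330.5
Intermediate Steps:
T = 3585/37 (T = 21 + (36*(-1/37))*(-78) = 21 - 36/37*(-78) = 21 + 2808/37 = 3585/37 ≈ 96.892)
((-93/20)² + T) + 5212 = ((-93/20)² + 3585/37) + 5212 = (8649/400 + 3585/37) + 5212 = 1754013/14800 + 5212 = 78891613/14800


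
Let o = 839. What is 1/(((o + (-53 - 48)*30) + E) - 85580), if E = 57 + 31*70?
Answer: -1/85544 ≈ -1.1690e-5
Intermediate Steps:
E = 2227 (E = 57 + 2170 = 2227)
1/(((o + (-53 - 48)*30) + E) - 85580) = 1/(((839 + (-53 - 48)*30) + 2227) - 85580) = 1/(((839 - 101*30) + 2227) - 85580) = 1/(((839 - 3030) + 2227) - 85580) = 1/((-2191 + 2227) - 85580) = 1/(36 - 85580) = 1/(-85544) = -1/85544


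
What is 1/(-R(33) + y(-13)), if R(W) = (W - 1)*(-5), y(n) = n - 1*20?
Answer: 1/127 ≈ 0.0078740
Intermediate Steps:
y(n) = -20 + n (y(n) = n - 20 = -20 + n)
R(W) = 5 - 5*W (R(W) = (-1 + W)*(-5) = 5 - 5*W)
1/(-R(33) + y(-13)) = 1/(-(5 - 5*33) + (-20 - 13)) = 1/(-(5 - 165) - 33) = 1/(-1*(-160) - 33) = 1/(160 - 33) = 1/127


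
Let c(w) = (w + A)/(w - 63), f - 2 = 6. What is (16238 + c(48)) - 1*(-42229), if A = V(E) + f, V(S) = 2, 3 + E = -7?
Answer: 876947/15 ≈ 58463.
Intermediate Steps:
E = -10 (E = -3 - 7 = -10)
f = 8 (f = 2 + 6 = 8)
A = 10 (A = 2 + 8 = 10)
c(w) = (10 + w)/(-63 + w) (c(w) = (w + 10)/(w - 63) = (10 + w)/(-63 + w))
(16238 + c(48)) - 1*(-42229) = (16238 + (10 + 48)/(-63 + 48)) - 1*(-42229) = (16238 + 58/(-15)) + 42229 = (16238 - 1/15*58) + 42229 = (16238 - 58/15) + 42229 = 243512/15 + 42229 = 876947/15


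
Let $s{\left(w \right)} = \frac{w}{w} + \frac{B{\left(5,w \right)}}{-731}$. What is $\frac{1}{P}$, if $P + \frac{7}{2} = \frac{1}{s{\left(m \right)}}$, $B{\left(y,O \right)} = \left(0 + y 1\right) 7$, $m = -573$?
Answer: $- \frac{696}{1705} \approx -0.40821$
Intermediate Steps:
$B{\left(y,O \right)} = 7 y$ ($B{\left(y,O \right)} = \left(0 + y\right) 7 = y 7 = 7 y$)
$s{\left(w \right)} = \frac{696}{731}$ ($s{\left(w \right)} = \frac{w}{w} + \frac{7 \cdot 5}{-731} = 1 + 35 \left(- \frac{1}{731}\right) = 1 - \frac{35}{731} = \frac{696}{731}$)
$P = - \frac{1705}{696}$ ($P = - \frac{7}{2} + \frac{1}{\frac{696}{731}} = - \frac{7}{2} + \frac{731}{696} = - \frac{1705}{696} \approx -2.4497$)
$\frac{1}{P} = \frac{1}{- \frac{1705}{696}} = - \frac{696}{1705}$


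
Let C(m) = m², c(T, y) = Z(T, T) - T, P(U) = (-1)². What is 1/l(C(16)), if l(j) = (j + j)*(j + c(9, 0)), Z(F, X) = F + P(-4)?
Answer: 1/131584 ≈ 7.5997e-6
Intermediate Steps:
P(U) = 1
Z(F, X) = 1 + F (Z(F, X) = F + 1 = 1 + F)
c(T, y) = 1 (c(T, y) = (1 + T) - T = 1)
l(j) = 2*j*(1 + j) (l(j) = (j + j)*(j + 1) = (2*j)*(1 + j) = 2*j*(1 + j))
1/l(C(16)) = 1/(2*16²*(1 + 16²)) = 1/(2*256*(1 + 256)) = 1/(2*256*257) = 1/131584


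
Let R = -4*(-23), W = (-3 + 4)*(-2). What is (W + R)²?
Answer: 8100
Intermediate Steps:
W = -2 (W = 1*(-2) = -2)
R = 92
(W + R)² = (-2 + 92)² = 90² = 8100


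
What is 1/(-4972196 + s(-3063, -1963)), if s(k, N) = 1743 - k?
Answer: -1/4967390 ≈ -2.0131e-7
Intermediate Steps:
1/(-4972196 + s(-3063, -1963)) = 1/(-4972196 + (1743 - 1*(-3063))) = 1/(-4972196 + (1743 + 3063)) = 1/(-4972196 + 4806) = 1/(-4967390) = -1/4967390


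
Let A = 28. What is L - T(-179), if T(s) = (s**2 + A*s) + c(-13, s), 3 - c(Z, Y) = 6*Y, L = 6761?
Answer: -21345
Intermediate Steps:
c(Z, Y) = 3 - 6*Y
T(s) = 3 + s**2 + 22*s (T(s) = (s**2 + 28*s) + (3 - 6*s) = 3 + s**2 + 22*s)
L - T(-179) = 6761 - (3 + (-179)**2 + 22*(-179)) = 6761 - (3 + 32041 - 3938) = 6761 - 1*28106 = 6761 - 28106 = -21345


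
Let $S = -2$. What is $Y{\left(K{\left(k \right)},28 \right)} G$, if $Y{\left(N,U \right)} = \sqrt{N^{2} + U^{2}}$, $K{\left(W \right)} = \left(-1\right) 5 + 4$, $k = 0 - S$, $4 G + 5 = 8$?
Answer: $\frac{3 \sqrt{785}}{4} \approx 21.013$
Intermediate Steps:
$G = \frac{3}{4}$ ($G = - \frac{5}{4} + \frac{1}{4} \cdot 8 = - \frac{5}{4} + 2 = \frac{3}{4} \approx 0.75$)
$k = 2$ ($k = 0 - -2 = 0 + 2 = 2$)
$K{\left(W \right)} = -1$ ($K{\left(W \right)} = -5 + 4 = -1$)
$Y{\left(K{\left(k \right)},28 \right)} G = \sqrt{\left(-1\right)^{2} + 28^{2}} \cdot \frac{3}{4} = \sqrt{1 + 784} \cdot \frac{3}{4} = \sqrt{785} \cdot \frac{3}{4} = \frac{3 \sqrt{785}}{4}$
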